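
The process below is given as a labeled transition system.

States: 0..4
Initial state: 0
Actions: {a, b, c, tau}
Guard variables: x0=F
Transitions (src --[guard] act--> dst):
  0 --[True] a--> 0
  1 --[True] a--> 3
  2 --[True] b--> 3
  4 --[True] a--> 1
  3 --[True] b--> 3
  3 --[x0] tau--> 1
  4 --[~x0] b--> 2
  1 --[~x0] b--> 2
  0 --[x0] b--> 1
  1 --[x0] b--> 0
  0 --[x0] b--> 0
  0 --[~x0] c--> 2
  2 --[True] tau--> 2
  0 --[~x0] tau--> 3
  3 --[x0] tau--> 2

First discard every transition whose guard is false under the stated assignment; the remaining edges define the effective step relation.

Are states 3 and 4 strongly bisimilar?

Answer: NOT BISIMILAR

Analysis:
Compute ~ classes (split until stable):
  P[0] = {{0,1,2,3,4}}
  P[1] = {{0},{1,4},{2},{3}}
  P[2] = {{0},{1},{2},{3},{4}}
Fixed point at round 3; 5 class(es).
class of 3: {3}; class of 4: {4}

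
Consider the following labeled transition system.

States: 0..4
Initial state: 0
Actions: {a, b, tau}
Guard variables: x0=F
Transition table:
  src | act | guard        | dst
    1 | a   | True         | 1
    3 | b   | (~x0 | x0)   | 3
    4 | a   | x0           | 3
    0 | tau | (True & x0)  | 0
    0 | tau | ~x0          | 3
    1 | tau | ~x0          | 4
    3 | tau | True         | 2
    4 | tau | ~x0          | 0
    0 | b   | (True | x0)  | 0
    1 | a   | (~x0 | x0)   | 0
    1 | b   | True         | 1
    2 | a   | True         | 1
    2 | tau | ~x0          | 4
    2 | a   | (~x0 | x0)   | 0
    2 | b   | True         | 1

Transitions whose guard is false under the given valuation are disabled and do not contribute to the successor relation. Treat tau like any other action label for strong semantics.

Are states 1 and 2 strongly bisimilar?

Answer: BISIMILAR

Analysis:
Refine partition for ~:
  round 0: {{0,1,2,3,4}}
  round 1: {{0,3},{1,2},{4}}
  round 2: {{0},{1,2},{3},{4}}
Fixed point at round 3; 4 class(es).
class of 1: {1,2}; class of 2: {1,2}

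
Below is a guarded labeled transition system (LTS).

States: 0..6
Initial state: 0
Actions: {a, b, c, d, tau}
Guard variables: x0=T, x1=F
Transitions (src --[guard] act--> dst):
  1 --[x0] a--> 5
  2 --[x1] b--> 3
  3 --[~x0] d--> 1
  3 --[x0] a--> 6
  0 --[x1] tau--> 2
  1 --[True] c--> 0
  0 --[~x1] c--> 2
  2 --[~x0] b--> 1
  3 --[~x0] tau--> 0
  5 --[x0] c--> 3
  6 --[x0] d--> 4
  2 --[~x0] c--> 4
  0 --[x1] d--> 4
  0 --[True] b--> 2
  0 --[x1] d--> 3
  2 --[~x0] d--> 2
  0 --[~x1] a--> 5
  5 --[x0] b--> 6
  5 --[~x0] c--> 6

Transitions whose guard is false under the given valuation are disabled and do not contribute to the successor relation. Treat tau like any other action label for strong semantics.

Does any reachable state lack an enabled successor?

Answer: DEADLOCK at state 2

Working:
Reach set: {0,2,3,4,5,6}
  0: a→5  b→2  c→2  [3 out]
  2: ∅  [no exit]
  3: a→6  [1 out]
  4: ∅  [no exit]
  5: b→6  c→3  [2 out]
  6: d→4  [1 out]
Path to 2: c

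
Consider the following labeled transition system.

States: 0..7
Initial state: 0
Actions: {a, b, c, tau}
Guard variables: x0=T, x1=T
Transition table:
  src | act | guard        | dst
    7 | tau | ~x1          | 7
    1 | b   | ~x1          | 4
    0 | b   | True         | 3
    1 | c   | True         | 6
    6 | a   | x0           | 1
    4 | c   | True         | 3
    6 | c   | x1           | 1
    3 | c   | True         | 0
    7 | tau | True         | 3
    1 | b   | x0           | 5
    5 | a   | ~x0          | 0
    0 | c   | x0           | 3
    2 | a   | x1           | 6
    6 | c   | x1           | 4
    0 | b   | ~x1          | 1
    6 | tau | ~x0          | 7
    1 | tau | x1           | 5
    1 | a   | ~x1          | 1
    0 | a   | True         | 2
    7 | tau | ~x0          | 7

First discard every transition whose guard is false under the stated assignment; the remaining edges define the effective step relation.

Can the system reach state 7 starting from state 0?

13 transition(s) survive guard evaluation.
depth 0: {0}
depth 1: {2,3}  total {0,2,3}
depth 2: {6}  total {0,2,3,6}
depth 3: {1,4}  total {0,1,2,3,4,6}
depth 4: {5}  total {0,1,2,3,4,5,6}
Reachable = {0,1,2,3,4,5,6}

Answer: UNREACHABLE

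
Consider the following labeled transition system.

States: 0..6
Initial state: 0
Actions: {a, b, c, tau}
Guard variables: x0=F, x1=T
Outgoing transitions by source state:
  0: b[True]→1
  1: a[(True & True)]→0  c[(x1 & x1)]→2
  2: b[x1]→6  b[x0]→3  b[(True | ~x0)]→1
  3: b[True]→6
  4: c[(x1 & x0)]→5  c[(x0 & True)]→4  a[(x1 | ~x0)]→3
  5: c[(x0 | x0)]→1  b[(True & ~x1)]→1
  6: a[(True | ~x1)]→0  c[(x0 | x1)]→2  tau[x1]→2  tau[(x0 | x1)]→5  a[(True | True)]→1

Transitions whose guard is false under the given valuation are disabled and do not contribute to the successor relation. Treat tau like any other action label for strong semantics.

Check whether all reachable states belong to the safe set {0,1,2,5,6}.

Answer: INVARIANT HOLDS

Working:
Safe = {0,1,2,5,6}
Reach set: {0,1,2,5,6}
  0: ok
  1: ok
  2: ok
  5: ok
  6: ok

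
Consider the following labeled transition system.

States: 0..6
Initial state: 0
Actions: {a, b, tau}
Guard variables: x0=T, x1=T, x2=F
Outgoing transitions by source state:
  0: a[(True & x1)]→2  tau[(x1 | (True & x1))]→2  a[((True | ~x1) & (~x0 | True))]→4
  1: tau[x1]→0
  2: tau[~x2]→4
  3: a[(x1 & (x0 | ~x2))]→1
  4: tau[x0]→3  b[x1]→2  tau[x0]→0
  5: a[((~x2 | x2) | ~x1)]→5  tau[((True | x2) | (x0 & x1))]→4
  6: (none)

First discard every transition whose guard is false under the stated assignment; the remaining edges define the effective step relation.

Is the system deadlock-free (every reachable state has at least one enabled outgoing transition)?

Answer: DEADLOCK-FREE

Working:
R = {0,1,2,3,4}
  0: a→2  a→4  tau→2  [deg 3]
  1: tau→0  [deg 1]
  2: tau→4  [deg 1]
  3: a→1  [deg 1]
  4: b→2  tau→0  tau→3  [deg 3]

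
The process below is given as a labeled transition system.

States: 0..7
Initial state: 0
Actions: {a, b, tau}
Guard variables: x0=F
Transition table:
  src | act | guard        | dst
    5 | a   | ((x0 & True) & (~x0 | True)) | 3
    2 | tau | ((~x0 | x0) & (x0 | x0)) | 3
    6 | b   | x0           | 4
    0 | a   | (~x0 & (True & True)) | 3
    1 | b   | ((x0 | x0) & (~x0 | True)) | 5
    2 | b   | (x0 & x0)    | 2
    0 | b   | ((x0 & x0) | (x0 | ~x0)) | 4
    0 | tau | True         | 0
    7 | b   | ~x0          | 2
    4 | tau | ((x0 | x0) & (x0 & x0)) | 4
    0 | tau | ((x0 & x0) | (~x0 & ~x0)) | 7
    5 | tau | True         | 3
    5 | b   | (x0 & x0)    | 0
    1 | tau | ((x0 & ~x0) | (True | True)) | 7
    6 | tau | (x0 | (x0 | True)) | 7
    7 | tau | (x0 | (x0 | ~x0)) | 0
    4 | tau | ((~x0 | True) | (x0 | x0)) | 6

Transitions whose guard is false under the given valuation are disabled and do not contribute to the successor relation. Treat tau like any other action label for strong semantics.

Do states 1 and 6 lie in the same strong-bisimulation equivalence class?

Compute ~ classes (split until stable):
  round 0: {{0,1,2,3,4,5,6,7}}
  round 1: {{0},{1,4,5,6},{2,3},{7}}
  round 2: {{0},{1,6},{2,3},{4},{5},{7}}
stable after 3 split(s): 6 block(s)
1∈{1,6}, 6∈{1,6}

Answer: BISIMILAR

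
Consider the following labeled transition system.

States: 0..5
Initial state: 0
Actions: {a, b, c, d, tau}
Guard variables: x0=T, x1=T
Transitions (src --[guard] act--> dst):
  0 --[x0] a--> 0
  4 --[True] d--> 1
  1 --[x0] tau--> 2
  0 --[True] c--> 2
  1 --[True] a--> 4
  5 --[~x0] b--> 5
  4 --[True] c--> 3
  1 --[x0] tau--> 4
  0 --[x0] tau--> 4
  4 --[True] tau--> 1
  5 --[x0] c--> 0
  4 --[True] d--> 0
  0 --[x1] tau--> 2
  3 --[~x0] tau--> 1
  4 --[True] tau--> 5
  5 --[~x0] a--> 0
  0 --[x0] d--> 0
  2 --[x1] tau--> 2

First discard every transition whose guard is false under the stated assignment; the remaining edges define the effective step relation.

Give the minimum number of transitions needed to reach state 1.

BFS to 1:
  depth 0: {0}
  depth 1: {2,4}
  depth 2: {1,3,5}
1 enters at depth 2; path tau·d

Answer: 2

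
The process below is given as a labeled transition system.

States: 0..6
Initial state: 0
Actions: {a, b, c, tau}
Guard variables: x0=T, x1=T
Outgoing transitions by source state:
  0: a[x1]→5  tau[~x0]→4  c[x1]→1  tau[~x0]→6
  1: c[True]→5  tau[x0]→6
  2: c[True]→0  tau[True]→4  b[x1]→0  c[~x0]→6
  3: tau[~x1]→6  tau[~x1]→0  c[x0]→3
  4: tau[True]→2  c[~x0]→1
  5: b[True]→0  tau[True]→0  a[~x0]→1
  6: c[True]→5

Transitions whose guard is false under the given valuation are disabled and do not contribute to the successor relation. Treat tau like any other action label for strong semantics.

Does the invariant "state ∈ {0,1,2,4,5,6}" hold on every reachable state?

Answer: INVARIANT HOLDS

Working:
Safe = {0,1,2,4,5,6}
R = {0,1,5,6}
  0: ✓
  1: ✓
  5: ✓
  6: ✓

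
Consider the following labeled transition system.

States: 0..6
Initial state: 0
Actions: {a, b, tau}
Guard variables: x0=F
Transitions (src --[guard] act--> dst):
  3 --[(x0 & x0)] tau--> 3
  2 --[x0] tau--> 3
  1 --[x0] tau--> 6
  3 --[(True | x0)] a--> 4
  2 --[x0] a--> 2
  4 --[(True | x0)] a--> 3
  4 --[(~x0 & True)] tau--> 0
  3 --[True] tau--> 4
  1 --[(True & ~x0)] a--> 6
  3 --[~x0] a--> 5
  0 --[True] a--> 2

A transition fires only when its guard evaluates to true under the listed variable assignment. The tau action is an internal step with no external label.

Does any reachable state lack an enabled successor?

Answer: DEADLOCK at state 2

Trace:
Reachable = {0,2}
  0: a→2  [1 exit(s)]
  2: ∅  [STUCK]
trace reaching 2: a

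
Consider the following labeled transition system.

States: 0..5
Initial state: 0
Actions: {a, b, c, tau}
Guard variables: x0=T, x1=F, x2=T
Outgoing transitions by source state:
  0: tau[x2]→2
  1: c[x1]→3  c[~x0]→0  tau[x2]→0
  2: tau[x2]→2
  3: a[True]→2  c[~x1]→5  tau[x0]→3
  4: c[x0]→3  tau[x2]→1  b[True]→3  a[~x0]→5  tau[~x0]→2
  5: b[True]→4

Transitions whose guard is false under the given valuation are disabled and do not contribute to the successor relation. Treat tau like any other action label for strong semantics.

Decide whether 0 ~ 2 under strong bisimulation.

Refine partition for ~:
  round 0: {{0,1,2,3,4,5}}
  round 1: {{0,1,2},{3},{4},{5}}
Fixed point at round 2; 4 class(es).
[0]={0,1,2}  [2]={0,1,2}

Answer: BISIMILAR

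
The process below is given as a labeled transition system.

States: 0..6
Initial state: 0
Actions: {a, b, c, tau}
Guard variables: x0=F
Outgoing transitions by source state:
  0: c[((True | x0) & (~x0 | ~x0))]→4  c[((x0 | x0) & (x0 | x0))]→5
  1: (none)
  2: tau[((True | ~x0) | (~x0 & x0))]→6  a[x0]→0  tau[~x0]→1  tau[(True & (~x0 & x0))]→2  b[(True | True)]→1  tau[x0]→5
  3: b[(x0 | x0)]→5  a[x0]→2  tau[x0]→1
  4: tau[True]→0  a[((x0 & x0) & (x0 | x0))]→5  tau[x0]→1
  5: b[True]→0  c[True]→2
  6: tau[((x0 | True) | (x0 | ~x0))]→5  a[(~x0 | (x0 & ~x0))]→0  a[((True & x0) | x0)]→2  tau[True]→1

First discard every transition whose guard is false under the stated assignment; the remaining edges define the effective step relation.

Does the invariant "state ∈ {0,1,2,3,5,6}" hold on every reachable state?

Allowed set {0,1,2,3,5,6}
Reachable = {0,4}
  0: ✓
  4: ✗ unsafe
reach 4 via c — violates

Answer: INVARIANT VIOLATED at state 4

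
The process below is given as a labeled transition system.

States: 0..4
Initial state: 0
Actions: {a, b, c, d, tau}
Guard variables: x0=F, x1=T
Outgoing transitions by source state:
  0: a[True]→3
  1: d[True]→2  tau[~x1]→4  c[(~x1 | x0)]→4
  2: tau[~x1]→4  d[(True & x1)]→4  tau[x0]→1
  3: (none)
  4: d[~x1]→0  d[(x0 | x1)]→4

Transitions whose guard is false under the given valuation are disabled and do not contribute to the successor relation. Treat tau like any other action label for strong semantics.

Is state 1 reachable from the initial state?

After dropping false guards: 4 live edges.
L0 = {0}
L1 = {3}  cumulative {0,3}
Reach set: {0,3}

Answer: UNREACHABLE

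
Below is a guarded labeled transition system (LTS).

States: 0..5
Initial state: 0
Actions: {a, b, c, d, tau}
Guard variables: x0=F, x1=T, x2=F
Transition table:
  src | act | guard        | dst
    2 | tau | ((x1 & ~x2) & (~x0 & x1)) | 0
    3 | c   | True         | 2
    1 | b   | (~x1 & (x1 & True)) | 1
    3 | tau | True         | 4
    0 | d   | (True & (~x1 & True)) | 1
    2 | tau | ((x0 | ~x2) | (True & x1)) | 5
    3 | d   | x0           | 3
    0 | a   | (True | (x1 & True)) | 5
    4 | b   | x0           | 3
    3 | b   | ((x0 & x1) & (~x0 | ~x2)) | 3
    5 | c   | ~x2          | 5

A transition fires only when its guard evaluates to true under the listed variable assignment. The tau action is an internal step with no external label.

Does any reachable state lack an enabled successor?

Reachable = {0,5}
  0: a→5  [1 exit(s)]
  5: c→5  [1 exit(s)]

Answer: DEADLOCK-FREE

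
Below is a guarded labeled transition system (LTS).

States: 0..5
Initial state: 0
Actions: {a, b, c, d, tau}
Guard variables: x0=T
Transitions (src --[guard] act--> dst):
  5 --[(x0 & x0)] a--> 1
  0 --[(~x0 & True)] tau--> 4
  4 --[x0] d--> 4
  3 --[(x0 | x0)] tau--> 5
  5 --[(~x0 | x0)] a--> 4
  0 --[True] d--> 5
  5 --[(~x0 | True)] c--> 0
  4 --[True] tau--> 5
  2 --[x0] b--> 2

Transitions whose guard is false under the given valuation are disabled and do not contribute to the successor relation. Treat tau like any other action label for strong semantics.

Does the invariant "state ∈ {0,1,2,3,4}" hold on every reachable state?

Answer: INVARIANT VIOLATED at state 5

Analysis:
Inv-set: {0,1,2,3,4}
Reachable = {0,1,4,5}
  0: ok
  1: ok
  4: ok
  5: VIOLATES
reach 5 via d — violates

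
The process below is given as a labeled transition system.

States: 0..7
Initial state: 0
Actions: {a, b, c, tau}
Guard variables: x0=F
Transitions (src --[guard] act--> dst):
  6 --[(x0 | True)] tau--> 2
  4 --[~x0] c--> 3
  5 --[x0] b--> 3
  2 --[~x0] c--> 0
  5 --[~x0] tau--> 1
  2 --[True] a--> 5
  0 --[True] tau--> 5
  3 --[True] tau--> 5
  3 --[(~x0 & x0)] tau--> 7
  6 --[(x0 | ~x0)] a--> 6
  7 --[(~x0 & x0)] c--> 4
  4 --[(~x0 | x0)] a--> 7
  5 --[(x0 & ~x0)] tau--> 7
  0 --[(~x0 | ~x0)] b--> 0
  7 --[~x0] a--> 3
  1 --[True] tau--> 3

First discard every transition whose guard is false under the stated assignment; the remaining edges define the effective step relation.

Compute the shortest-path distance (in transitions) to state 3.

Answer: 3

Working:
Breadth-first toward 3:
  Layer 0: {0}
  Layer 1: {5}
  Layer 2: {1}
  Layer 3: {3}
3 enters at depth 3; path tau·tau·tau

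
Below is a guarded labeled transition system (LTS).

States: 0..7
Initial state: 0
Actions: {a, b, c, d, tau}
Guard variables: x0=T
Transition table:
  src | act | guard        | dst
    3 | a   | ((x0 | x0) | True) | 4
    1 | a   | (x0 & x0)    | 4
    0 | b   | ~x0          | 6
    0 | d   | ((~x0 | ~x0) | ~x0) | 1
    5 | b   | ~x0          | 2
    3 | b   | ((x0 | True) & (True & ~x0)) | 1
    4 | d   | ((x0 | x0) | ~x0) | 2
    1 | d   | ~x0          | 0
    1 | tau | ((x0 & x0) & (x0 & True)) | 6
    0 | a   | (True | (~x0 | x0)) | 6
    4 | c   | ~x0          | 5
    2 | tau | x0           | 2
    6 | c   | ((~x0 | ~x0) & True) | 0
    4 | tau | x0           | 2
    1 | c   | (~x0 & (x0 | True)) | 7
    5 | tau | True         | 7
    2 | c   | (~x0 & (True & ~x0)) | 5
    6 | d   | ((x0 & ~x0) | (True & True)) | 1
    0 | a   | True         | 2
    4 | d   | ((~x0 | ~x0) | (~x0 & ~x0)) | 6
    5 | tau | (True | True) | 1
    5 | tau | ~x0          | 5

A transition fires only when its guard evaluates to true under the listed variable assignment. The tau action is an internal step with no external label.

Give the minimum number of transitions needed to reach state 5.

Answer: UNREACHABLE

Working:
BFS to 5:
  L0 = {0}
  L1 = {2,6}
  L2 = {1}
  L3 = {4}
5 never appears.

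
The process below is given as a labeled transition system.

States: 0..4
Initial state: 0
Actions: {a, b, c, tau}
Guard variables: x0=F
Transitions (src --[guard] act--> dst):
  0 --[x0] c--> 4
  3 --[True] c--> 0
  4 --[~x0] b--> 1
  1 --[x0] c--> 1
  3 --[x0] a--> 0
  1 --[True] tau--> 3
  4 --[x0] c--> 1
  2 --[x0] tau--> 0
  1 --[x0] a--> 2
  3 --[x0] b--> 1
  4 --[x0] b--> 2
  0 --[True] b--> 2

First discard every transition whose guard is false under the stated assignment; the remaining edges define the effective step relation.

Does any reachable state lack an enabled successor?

Reachable = {0,2}
  0: b→2  [1 out]
  2: ∅  [no exit]
Path to 2: b

Answer: DEADLOCK at state 2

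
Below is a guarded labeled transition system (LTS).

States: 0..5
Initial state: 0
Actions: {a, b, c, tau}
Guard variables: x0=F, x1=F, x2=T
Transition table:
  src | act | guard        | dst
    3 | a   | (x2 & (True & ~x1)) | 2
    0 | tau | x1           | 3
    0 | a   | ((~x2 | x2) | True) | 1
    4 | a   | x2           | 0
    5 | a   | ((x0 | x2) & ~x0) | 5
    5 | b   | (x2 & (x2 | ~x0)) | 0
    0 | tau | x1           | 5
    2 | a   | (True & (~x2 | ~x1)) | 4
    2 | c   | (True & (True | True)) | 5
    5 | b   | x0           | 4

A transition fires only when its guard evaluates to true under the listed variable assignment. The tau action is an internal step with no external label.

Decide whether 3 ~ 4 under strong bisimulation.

Bisimulation quotient by refinement:
  round 0: {{0,1,2,3,4,5}}
  round 1: {{0,3,4},{1},{2},{5}}
  round 2: {{0},{1},{2},{3},{4},{5}}
Fixed point at round 3; 6 class(es).
class of 3: {3}; class of 4: {4}

Answer: NOT BISIMILAR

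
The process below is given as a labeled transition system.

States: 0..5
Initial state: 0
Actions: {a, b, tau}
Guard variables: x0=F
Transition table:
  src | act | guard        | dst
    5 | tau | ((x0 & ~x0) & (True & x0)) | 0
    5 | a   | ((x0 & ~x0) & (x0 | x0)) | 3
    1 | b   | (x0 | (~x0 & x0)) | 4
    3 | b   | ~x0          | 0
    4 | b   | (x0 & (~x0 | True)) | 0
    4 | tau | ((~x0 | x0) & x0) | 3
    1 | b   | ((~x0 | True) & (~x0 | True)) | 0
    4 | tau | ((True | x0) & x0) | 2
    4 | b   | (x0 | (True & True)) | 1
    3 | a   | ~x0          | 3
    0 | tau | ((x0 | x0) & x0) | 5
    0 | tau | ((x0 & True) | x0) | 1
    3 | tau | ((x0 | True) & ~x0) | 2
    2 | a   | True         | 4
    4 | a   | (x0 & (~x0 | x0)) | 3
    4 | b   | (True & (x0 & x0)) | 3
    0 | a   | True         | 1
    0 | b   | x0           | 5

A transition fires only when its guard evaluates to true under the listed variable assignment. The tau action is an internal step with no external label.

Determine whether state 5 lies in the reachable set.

Guard filter leaves 7 enabled edge(s).
depth 0: {0}
depth 1: {1}  now seen {0,1}
Reachable = {0,1}

Answer: UNREACHABLE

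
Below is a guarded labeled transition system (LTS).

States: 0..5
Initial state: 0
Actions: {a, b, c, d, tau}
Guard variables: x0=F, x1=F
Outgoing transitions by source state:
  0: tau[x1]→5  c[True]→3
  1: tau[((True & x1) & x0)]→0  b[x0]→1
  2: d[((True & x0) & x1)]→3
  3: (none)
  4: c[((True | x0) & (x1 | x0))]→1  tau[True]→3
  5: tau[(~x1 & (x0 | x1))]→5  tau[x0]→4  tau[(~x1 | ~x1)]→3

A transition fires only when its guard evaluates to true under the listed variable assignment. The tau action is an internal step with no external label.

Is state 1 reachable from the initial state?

3 transition(s) survive guard evaluation.
Layer 0: {0}
Layer 1: {3}  cumulative {0,3}
Reach set: {0,3}

Answer: UNREACHABLE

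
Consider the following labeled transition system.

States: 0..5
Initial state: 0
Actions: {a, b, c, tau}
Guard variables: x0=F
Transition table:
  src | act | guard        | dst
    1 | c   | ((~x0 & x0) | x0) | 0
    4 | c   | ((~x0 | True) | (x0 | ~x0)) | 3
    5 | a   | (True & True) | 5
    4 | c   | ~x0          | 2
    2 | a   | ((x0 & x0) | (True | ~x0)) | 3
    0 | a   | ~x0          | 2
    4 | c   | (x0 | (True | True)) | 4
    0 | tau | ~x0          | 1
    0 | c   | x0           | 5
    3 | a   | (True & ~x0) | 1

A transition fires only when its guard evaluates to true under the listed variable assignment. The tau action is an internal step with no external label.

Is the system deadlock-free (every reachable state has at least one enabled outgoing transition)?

Answer: DEADLOCK at state 1

Working:
Reach set: {0,1,2,3}
  0: a→2  tau→1  [2 exit(s)]
  1: ∅  [no exit]
  2: a→3  [1 exit(s)]
  3: a→1  [1 exit(s)]
trace reaching 1: tau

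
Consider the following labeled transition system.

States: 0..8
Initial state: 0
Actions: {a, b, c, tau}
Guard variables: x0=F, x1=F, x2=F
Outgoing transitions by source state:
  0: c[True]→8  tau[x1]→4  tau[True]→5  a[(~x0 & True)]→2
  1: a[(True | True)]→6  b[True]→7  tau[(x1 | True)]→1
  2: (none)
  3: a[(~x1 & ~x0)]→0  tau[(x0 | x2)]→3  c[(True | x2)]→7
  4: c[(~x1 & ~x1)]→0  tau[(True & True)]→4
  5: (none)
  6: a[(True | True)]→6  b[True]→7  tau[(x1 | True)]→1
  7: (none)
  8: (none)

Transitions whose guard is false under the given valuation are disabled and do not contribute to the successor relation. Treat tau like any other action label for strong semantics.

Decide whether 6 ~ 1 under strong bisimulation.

Answer: BISIMILAR

Analysis:
Compute ~ classes (split until stable):
  π0 = {{0,1,2,3,4,5,6,7,8}}
  π1 = {{0},{1,6},{2,5,7,8},{3},{4}}
5 equivalence class(es) (converged in 2)
[6]={1,6}  [1]={1,6}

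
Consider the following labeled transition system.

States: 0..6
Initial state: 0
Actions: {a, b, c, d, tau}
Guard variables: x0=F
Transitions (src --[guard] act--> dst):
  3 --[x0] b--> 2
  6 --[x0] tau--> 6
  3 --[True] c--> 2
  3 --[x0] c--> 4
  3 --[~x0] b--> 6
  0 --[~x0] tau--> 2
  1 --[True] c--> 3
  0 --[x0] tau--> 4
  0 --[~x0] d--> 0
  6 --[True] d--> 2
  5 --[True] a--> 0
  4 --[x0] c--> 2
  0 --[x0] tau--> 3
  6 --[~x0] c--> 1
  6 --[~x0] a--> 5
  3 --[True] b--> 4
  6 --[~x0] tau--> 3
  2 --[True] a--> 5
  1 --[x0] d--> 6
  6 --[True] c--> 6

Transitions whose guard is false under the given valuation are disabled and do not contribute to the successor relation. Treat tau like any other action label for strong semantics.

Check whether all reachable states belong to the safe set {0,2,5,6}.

Safe = {0,2,5,6}
Reach set: {0,2,5}
  0: safe
  2: safe
  5: safe

Answer: INVARIANT HOLDS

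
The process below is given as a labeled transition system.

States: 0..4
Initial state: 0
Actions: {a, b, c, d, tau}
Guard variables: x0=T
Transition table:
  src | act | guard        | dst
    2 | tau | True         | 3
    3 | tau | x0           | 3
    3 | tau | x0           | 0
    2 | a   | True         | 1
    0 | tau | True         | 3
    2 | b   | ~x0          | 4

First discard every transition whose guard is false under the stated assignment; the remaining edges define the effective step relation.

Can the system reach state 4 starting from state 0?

Answer: UNREACHABLE

Working:
5 transition(s) survive guard evaluation.
depth 0: {0}
depth 1: {3}  total {0,3}
Reach set: {0,3}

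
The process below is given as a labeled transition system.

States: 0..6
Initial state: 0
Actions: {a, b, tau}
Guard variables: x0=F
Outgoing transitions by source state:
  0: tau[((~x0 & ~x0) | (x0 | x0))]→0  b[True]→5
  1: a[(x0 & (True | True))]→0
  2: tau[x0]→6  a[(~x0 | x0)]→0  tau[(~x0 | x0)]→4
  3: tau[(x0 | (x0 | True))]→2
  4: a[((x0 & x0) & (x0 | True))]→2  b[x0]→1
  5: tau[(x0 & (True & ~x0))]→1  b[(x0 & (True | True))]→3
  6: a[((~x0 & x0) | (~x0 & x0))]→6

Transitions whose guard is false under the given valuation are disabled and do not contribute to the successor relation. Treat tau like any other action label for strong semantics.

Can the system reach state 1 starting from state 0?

Answer: UNREACHABLE

Working:
Guard filter leaves 5 enabled edge(s).
L0 = {0}
L1 = {5}  cumulative {0,5}
Reach set: {0,5}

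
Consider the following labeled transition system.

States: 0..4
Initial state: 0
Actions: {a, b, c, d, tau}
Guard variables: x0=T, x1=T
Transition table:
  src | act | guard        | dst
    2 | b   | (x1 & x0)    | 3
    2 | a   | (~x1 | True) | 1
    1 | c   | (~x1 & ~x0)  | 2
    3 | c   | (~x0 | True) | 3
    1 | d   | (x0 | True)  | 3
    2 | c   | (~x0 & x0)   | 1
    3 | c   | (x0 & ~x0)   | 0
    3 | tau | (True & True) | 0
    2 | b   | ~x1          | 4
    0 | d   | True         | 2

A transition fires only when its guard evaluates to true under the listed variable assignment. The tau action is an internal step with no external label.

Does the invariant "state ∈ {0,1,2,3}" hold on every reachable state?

Answer: INVARIANT HOLDS

Trace:
Allowed set {0,1,2,3}
R = {0,1,2,3}
  0: ✓
  1: ✓
  2: ✓
  3: ✓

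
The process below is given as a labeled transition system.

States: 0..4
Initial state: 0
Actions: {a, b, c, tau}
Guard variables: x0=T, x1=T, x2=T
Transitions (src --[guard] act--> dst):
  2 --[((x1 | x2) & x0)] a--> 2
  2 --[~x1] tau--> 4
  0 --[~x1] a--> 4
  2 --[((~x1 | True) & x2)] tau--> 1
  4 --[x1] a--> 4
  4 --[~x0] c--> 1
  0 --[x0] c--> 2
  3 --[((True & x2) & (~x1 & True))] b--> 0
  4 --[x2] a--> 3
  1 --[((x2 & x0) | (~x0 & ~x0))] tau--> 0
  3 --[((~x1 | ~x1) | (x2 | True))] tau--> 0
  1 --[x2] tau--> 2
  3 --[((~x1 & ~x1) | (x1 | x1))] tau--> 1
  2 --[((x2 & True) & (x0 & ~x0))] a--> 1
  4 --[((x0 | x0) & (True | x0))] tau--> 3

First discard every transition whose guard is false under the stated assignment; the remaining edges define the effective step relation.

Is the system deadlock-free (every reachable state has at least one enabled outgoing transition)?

Answer: DEADLOCK-FREE

Trace:
Reachable = {0,1,2}
  0: c→2  [deg 1]
  1: tau→0  tau→2  [deg 2]
  2: a→2  tau→1  [deg 2]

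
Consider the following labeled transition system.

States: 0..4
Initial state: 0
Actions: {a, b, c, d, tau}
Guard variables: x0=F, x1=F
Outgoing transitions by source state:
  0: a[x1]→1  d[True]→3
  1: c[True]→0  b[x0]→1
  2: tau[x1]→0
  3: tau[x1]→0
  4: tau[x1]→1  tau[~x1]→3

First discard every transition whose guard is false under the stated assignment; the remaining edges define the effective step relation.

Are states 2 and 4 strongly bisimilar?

Answer: NOT BISIMILAR

Analysis:
Bisimulation quotient by refinement:
  round 0: {{0,1,2,3,4}}
  round 1: {{0},{1},{2,3},{4}}
stable after 2 split(s): 4 block(s)
2∈{2,3}, 4∈{4}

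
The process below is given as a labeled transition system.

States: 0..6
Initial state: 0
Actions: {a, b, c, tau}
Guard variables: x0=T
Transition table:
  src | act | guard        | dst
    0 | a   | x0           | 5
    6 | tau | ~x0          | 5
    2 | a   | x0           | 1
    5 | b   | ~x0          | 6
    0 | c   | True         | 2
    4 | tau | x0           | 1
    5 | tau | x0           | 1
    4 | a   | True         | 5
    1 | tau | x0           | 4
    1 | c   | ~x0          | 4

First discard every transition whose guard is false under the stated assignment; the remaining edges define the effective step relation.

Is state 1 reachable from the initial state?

Answer: REACHABLE

Analysis:
After dropping false guards: 7 live edges.
L0 = {0}
L1 = {2,5}  cumulative {0,2,5}
L2 = {1}  cumulative {0,1,2,5}
L3 = {4}  cumulative {0,1,2,4,5}
Reach set: {0,1,2,4,5}
Path to 1: a·tau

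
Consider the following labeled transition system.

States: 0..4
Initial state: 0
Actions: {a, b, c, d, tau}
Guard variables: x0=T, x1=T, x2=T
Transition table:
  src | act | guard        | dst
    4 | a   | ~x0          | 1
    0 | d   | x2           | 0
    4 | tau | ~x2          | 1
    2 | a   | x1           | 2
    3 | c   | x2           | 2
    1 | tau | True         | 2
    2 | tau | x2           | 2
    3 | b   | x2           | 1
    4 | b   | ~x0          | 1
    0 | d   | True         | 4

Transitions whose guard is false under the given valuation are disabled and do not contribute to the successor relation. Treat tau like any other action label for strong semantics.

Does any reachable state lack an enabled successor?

Answer: DEADLOCK at state 4

Analysis:
Reachable = {0,4}
  0: d→0  d→4  [2 exit(s)]
  4: ∅  [deadlock]
witness 4: d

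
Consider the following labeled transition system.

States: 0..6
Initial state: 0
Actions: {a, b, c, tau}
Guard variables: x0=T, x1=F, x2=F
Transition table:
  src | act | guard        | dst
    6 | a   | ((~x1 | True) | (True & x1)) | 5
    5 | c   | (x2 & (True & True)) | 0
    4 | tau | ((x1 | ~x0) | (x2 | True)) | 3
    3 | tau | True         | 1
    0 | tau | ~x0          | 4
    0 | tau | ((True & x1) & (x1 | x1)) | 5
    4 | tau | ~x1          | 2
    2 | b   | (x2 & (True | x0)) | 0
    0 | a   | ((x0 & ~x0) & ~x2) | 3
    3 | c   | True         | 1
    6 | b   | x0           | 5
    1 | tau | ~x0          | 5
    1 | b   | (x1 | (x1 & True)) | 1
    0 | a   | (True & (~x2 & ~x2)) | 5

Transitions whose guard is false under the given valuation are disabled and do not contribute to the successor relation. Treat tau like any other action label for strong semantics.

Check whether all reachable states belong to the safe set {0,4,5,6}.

Answer: INVARIANT HOLDS

Trace:
Safe = {0,4,5,6}
Reachable = {0,5}
  0: ✓
  5: ✓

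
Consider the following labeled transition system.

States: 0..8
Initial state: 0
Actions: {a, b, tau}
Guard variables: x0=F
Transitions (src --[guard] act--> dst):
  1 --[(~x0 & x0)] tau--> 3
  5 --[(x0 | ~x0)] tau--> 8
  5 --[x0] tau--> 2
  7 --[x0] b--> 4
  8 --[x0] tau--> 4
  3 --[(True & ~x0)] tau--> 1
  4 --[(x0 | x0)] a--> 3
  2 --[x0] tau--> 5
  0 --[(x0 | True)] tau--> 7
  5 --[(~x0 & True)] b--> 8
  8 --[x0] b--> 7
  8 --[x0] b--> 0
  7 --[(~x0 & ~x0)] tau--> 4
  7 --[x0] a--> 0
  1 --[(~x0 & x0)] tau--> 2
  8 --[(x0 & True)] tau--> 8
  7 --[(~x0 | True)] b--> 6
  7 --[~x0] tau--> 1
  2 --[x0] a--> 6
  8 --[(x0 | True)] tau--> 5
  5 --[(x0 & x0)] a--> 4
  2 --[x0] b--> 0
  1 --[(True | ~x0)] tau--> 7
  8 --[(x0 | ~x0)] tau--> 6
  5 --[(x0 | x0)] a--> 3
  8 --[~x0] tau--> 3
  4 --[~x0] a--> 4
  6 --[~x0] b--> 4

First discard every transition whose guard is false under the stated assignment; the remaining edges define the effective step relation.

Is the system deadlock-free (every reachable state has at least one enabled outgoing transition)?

Answer: DEADLOCK-FREE

Analysis:
Reachable = {0,1,4,6,7}
  0: tau→7  [deg 1]
  1: tau→7  [deg 1]
  4: a→4  [deg 1]
  6: b→4  [deg 1]
  7: b→6  tau→1  tau→4  [deg 3]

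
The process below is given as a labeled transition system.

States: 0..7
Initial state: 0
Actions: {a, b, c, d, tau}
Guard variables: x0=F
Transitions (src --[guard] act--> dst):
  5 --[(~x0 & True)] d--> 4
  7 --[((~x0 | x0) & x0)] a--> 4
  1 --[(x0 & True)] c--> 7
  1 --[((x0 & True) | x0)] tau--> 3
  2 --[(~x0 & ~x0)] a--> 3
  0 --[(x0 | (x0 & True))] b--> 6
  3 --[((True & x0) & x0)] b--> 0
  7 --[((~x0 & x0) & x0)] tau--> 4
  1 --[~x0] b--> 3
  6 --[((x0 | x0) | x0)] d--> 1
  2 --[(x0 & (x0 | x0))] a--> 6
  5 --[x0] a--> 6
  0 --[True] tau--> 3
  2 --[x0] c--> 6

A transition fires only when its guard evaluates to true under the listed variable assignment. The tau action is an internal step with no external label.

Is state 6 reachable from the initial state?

Answer: UNREACHABLE

Working:
4 transition(s) survive guard evaluation.
L0 = {0}
L1 = {3}  cumulative {0,3}
Reach set: {0,3}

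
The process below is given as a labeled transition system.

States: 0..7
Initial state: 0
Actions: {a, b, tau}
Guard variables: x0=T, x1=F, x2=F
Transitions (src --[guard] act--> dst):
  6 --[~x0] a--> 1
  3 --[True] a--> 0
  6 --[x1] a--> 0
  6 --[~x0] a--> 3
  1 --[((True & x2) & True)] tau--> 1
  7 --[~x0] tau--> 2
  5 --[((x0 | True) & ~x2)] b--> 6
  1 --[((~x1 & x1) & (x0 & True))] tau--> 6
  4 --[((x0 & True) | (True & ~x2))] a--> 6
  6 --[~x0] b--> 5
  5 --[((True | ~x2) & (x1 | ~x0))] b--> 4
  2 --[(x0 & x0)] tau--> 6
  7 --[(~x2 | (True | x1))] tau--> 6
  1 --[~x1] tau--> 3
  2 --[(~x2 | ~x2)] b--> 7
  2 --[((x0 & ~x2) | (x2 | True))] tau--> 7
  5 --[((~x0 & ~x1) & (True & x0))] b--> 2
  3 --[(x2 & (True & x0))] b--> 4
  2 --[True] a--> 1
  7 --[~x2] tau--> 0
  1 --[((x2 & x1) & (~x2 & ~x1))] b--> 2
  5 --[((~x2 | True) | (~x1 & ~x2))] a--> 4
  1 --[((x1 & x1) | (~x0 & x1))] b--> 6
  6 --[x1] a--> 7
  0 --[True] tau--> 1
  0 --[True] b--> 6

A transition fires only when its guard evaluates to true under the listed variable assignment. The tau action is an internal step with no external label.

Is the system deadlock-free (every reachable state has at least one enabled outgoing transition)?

R = {0,1,3,6}
  0: b→6  tau→1  [deg 2]
  1: tau→3  [deg 1]
  3: a→0  [deg 1]
  6: ∅  [no exit]
Path to 6: b

Answer: DEADLOCK at state 6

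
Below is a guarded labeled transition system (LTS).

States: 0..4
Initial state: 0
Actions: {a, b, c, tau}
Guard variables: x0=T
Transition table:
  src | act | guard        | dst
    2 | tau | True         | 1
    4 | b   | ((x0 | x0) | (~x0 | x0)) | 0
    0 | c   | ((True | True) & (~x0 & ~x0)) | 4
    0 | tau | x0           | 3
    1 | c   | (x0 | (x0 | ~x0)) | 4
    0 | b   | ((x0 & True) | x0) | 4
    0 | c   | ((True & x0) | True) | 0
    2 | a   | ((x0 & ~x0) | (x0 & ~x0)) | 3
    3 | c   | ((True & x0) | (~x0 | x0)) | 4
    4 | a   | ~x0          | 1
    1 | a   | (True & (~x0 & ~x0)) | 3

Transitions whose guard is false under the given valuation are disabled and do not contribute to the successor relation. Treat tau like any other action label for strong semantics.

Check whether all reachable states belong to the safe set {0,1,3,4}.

Answer: INVARIANT HOLDS

Trace:
Allowed set {0,1,3,4}
Reach set: {0,3,4}
  0: ok
  3: ok
  4: ok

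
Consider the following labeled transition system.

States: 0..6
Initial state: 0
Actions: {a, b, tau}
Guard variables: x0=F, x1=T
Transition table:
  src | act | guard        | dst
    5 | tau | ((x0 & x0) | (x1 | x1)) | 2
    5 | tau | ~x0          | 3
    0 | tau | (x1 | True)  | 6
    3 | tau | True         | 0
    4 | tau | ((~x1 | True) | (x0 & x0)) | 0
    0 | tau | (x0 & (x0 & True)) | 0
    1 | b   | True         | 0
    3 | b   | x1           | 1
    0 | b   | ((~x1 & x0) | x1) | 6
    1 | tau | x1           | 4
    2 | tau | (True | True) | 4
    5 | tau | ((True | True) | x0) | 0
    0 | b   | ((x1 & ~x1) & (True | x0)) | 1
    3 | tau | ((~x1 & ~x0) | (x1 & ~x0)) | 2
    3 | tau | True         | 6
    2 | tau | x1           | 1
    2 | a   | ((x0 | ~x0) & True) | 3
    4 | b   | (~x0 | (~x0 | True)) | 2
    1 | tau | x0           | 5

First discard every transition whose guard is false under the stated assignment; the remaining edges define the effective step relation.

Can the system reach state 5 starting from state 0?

Answer: UNREACHABLE

Trace:
After dropping false guards: 16 live edges.
Layer 0: {0}
Layer 1: {6}  total {0,6}
Reach set: {0,6}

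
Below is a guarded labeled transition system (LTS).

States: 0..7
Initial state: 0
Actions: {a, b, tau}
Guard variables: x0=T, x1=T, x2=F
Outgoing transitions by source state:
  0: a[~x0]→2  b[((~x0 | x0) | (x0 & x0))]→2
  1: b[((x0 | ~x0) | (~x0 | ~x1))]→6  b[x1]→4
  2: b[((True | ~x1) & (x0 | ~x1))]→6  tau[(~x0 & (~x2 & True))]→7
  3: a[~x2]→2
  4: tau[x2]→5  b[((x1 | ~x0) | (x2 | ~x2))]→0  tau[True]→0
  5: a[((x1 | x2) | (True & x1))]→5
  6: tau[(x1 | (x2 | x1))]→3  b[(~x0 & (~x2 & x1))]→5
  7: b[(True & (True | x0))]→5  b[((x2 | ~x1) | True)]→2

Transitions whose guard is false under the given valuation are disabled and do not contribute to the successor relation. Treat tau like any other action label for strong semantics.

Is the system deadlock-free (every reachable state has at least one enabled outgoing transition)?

Reach set: {0,2,3,6}
  0: b→2  [deg 1]
  2: b→6  [deg 1]
  3: a→2  [deg 1]
  6: tau→3  [deg 1]

Answer: DEADLOCK-FREE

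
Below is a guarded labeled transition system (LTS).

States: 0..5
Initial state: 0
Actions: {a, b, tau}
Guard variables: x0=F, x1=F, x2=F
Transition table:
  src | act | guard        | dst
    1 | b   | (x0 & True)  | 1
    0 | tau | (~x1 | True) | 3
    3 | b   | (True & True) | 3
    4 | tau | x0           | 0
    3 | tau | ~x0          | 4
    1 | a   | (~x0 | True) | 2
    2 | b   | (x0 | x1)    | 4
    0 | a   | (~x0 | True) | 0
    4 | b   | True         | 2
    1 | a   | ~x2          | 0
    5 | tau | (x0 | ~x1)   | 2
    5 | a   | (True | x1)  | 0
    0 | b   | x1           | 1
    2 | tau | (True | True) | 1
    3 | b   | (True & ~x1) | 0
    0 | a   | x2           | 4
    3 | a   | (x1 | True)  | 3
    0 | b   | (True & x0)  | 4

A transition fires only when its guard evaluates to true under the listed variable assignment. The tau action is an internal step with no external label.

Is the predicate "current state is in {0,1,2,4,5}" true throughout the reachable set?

Answer: INVARIANT VIOLATED at state 3

Working:
Safe = {0,1,2,4,5}
R = {0,1,2,3,4}
  0: ok
  1: ok
  2: ok
  3: ✗ unsafe
  4: ok
witness against invariant: tau → 3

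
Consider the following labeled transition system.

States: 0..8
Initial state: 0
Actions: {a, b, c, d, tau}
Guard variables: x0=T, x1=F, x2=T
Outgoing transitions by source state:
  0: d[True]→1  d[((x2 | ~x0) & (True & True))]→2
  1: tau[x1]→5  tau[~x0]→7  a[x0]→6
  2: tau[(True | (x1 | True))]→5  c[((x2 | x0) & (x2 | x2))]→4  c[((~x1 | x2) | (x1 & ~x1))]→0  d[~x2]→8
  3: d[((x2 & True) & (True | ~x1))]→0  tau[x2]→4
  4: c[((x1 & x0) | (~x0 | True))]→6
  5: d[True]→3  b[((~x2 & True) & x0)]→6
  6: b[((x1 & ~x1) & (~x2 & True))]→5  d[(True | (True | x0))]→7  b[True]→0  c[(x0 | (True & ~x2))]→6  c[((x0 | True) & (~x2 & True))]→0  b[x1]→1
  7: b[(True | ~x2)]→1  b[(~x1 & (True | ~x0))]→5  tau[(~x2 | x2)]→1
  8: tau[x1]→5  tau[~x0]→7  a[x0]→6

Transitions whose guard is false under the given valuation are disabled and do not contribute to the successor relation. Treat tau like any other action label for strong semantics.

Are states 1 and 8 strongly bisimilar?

Answer: BISIMILAR

Trace:
Compute ~ classes (split until stable):
  round 0: {{0,1,2,3,4,5,6,7,8}}
  round 1: {{0,5},{1,8},{2},{3},{4},{6},{7}}
  round 2: {{0},{1,8},{2},{3},{4},{5},{6},{7}}
8 equivalence class(es) (converged in 3)
1∈{1,8}, 8∈{1,8}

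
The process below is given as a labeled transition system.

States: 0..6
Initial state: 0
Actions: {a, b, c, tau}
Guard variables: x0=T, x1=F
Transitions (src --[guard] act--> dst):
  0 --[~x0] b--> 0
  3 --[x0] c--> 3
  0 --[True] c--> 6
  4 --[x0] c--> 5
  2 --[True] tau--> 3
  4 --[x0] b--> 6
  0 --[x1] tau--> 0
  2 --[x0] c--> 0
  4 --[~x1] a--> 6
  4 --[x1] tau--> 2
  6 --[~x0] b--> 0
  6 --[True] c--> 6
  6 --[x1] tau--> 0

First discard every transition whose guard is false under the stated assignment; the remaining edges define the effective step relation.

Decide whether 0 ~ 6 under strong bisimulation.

Answer: BISIMILAR

Trace:
Bisimulation quotient by refinement:
  π0 = {{0,1,2,3,4,5,6}}
  π1 = {{0,3,6},{1,5},{2},{4}}
stable after 2 split(s): 4 block(s)
[0]={0,3,6}  [6]={0,3,6}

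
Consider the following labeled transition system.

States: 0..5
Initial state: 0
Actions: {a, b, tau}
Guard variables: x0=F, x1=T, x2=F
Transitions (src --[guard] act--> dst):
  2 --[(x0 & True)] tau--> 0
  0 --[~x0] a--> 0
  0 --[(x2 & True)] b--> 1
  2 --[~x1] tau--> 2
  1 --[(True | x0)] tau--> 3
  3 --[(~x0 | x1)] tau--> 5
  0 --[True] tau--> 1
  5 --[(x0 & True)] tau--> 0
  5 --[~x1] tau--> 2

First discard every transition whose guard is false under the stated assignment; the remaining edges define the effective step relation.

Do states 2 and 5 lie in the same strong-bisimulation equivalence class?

Answer: BISIMILAR

Analysis:
Refine partition for ~:
  P[0] = {{0,1,2,3,4,5}}
  P[1] = {{0},{1,3},{2,4,5}}
  P[2] = {{0},{1},{2,4,5},{3}}
Fixed point at round 3; 4 class(es).
2∈{2,4,5}, 5∈{2,4,5}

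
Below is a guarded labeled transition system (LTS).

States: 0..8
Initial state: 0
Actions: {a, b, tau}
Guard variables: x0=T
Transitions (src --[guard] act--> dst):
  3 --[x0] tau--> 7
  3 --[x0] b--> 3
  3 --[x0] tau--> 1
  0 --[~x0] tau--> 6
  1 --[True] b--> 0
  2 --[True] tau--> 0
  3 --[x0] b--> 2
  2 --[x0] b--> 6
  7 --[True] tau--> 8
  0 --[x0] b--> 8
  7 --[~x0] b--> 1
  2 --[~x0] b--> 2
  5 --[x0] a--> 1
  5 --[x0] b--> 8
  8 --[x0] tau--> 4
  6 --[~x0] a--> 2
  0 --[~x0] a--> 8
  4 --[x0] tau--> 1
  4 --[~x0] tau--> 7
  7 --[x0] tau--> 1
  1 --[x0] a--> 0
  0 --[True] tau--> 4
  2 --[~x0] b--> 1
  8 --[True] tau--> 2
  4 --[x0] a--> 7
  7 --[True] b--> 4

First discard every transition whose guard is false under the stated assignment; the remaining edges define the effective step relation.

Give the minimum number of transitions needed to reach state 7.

Answer: 2

Working:
Breadth-first toward 7:
  L0 = {0}
  L1 = {4,8}
  L2 = {1,2,7}
depth(7)=2, e.g. tau·a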